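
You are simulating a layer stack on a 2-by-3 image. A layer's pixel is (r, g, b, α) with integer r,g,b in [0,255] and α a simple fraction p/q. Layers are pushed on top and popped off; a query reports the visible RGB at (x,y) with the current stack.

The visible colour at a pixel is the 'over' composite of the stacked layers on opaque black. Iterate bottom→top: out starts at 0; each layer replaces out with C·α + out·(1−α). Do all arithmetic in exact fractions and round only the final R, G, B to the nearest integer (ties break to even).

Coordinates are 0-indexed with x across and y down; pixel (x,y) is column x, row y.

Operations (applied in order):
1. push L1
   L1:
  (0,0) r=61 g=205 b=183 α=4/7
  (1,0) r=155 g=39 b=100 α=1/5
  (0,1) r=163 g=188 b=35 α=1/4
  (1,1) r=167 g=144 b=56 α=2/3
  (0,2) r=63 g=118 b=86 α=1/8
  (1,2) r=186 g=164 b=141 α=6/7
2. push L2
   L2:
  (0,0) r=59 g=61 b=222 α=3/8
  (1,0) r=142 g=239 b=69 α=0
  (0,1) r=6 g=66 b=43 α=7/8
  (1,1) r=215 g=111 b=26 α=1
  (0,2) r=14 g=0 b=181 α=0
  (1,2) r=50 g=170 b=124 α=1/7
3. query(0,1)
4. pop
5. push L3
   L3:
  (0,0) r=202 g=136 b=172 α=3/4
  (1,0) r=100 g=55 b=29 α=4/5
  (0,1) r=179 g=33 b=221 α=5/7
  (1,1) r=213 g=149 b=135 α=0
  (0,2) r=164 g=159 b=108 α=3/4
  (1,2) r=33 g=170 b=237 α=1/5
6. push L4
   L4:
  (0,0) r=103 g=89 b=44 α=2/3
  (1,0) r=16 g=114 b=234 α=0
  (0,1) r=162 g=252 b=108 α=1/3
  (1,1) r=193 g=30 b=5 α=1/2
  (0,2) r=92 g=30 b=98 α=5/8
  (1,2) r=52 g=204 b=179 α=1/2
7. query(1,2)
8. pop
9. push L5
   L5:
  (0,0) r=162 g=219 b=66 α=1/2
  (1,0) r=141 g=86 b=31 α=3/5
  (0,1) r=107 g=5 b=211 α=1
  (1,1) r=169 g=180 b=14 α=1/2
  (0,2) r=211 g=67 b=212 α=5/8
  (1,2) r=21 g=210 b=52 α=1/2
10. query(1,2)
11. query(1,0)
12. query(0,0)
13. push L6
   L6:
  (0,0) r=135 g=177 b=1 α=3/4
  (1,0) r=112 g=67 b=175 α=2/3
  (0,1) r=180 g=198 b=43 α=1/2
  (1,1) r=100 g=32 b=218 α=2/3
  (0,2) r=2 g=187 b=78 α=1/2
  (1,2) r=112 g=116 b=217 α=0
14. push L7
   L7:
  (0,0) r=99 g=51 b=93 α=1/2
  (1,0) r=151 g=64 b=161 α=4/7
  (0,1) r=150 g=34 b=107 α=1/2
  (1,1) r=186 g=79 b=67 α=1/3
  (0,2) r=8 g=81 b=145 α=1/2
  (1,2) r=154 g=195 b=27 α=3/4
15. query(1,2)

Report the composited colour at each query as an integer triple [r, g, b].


(0,1) stack=L1,L2; from [0,0,0]:
after L1 α=1/4: [163/4, 47, 35/4]
after L2 α=7/8: [331/32, 509/8, 1239/32]
= [10, 64, 39]

query (1,2) [L1,L3,L4] — begin 0,0,0
after L1 α=6/7: [1116/7, 984/7, 846/7]
after L3 α=1/5: [939/7, 5126/35, 5043/35]
after L4 α=1/2: [1303/14, 6133/35, 5654/35]
→ [93, 175, 162]

at x=1,y=2 over L1,L3,L5:
+L1 (α=6/7) → [1116/7, 984/7, 846/7]
+L3 (α=1/5) → [939/7, 5126/35, 5043/35]
+L5 (α=1/2) → [543/7, 6238/35, 6863/70]
rounded: [78, 178, 98]

at x=1,y=0 over L1,L3,L5:
+L1 (α=1/5) → [31, 39/5, 20]
+L3 (α=4/5) → [431/5, 1139/25, 136/5]
+L5 (α=3/5) → [2977/25, 8728/125, 737/25]
rounded: [119, 70, 29]

(0,0) stack=L1,L3,L5; from [0,0,0]:
after L1 α=4/7: [244/7, 820/7, 732/7]
after L3 α=3/4: [2243/14, 919/7, 1086/7]
after L5 α=1/2: [4511/28, 1226/7, 774/7]
= [161, 175, 111]

at x=1,y=2 over L1,L3,L5,L6,L7:
L1 α=6/7: [1116/7, 984/7, 846/7]
L3 α=1/5: [939/7, 5126/35, 5043/35]
L5 α=1/2: [543/7, 6238/35, 6863/70]
L6 α=0: [543/7, 6238/35, 6863/70]
L7 α=3/4: [3777/28, 26713/140, 12533/280]
= [135, 191, 45]


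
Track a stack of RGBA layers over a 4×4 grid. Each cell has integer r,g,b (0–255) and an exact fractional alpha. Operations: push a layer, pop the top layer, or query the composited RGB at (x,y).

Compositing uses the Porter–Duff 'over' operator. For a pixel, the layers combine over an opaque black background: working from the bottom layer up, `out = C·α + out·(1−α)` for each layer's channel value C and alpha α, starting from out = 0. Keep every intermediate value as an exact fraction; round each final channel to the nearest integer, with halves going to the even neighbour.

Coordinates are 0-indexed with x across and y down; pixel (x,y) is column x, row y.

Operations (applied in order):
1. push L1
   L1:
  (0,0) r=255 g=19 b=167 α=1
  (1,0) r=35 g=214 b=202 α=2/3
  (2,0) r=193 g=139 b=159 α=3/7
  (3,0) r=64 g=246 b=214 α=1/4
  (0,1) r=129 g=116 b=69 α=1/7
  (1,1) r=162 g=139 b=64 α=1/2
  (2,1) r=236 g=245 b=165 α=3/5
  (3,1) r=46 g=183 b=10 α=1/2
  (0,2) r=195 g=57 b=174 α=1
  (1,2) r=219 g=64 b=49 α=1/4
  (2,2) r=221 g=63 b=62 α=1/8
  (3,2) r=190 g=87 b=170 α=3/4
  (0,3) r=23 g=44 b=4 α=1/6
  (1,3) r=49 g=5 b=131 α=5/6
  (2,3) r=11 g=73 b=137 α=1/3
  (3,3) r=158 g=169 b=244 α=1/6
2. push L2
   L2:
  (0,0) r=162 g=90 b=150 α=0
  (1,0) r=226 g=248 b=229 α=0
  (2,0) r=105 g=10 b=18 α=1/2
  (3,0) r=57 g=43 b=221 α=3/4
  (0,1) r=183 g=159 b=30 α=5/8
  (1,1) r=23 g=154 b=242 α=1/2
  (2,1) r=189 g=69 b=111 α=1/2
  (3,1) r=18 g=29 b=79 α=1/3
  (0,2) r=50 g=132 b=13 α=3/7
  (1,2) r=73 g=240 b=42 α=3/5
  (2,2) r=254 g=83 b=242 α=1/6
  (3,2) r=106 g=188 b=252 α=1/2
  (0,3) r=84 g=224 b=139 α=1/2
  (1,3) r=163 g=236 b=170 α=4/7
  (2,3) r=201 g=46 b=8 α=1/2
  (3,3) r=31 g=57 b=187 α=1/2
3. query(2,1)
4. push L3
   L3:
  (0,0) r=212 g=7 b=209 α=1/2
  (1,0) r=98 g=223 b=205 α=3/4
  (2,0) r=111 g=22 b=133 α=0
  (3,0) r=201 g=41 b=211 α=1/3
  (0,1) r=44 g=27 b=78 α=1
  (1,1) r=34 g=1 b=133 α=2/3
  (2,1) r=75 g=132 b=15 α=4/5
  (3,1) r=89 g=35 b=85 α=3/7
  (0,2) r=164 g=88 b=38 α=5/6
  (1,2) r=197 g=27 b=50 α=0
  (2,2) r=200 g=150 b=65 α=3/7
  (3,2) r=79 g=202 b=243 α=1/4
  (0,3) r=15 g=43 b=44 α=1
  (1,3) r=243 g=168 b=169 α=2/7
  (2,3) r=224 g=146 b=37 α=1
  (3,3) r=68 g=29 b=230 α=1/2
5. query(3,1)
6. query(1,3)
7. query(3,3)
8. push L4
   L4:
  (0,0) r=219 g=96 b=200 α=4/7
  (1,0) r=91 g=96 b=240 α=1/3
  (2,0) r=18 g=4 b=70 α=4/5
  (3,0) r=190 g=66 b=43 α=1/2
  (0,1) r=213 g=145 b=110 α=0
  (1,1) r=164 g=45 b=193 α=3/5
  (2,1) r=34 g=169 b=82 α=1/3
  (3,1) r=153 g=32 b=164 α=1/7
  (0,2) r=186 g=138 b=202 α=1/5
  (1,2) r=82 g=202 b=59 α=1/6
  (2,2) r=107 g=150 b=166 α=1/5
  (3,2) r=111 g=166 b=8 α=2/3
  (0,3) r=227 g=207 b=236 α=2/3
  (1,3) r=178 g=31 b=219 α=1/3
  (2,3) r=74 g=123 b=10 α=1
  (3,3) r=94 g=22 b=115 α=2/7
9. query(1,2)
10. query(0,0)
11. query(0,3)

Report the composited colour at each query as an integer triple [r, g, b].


(2,1) stack=L1,L2; from [0,0,0]:
L1 α=3/5: [708/5, 147, 99]
L2 α=1/2: [1653/10, 108, 105]
→ [165, 108, 105]

at x=3,y=1 over L1,L2,L3:
L1 α=1/2: [23, 183/2, 5]
L2 α=1/3: [64/3, 212/3, 89/3]
L3 α=3/7: [151/3, 1163/21, 1121/21]
= [50, 55, 53]

(1,3) stack=L1,L2,L3; from [0,0,0]:
+L1 (α=5/6) → [245/6, 25/6, 655/6]
+L2 (α=4/7) → [1549/14, 1913/14, 2015/14]
+L3 (α=2/7) → [14549/98, 14269/98, 14807/98]
rounded: [148, 146, 151]

(3,3) stack=L1,L2,L3; from [0,0,0]:
+L1 (α=1/6) → [79/3, 169/6, 122/3]
+L2 (α=1/2) → [86/3, 511/12, 683/6]
+L3 (α=1/2) → [145/3, 859/24, 2063/12]
rounded: [48, 36, 172]

query (1,2) [L1,L2,L3,L4] — begin 0,0,0
L1 α=1/4: [219/4, 16, 49/4]
L2 α=3/5: [657/10, 752/5, 301/10]
L3 α=0: [657/10, 752/5, 301/10]
L4 α=1/6: [821/12, 159, 419/12]
→ [68, 159, 35]

(0,0) stack=L1,L2,L3,L4; from [0,0,0]:
after L1 α=1: [255, 19, 167]
after L2 α=0: [255, 19, 167]
after L3 α=1/2: [467/2, 13, 188]
after L4 α=4/7: [3153/14, 423/7, 1364/7]
rounded: [225, 60, 195]

at x=0,y=3 over L1,L2,L3,L4:
L1 α=1/6: [23/6, 22/3, 2/3]
L2 α=1/2: [527/12, 347/3, 419/6]
L3 α=1: [15, 43, 44]
L4 α=2/3: [469/3, 457/3, 172]
rounded: [156, 152, 172]


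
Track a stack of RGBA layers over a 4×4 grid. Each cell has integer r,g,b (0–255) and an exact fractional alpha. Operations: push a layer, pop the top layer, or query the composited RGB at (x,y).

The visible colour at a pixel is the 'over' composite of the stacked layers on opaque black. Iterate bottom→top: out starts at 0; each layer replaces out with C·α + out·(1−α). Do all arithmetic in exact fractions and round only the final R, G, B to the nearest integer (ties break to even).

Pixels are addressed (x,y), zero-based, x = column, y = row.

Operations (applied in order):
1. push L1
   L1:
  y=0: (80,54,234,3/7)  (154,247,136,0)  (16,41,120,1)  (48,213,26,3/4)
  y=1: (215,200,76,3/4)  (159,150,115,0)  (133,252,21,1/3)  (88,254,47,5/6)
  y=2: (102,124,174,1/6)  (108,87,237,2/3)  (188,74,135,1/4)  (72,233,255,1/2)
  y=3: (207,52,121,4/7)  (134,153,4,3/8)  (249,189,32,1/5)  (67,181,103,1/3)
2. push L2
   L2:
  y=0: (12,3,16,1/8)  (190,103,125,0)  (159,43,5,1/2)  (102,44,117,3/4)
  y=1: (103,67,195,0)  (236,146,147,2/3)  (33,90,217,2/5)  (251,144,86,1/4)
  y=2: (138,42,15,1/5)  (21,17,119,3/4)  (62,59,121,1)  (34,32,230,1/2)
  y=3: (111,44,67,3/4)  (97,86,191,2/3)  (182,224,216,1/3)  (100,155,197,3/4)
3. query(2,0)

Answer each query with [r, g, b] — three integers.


query (2,0) [L1,L2] — begin 0,0,0
+L1 (α=1) → [16, 41, 120]
+L2 (α=1/2) → [175/2, 42, 125/2]
→ [88, 42, 62]


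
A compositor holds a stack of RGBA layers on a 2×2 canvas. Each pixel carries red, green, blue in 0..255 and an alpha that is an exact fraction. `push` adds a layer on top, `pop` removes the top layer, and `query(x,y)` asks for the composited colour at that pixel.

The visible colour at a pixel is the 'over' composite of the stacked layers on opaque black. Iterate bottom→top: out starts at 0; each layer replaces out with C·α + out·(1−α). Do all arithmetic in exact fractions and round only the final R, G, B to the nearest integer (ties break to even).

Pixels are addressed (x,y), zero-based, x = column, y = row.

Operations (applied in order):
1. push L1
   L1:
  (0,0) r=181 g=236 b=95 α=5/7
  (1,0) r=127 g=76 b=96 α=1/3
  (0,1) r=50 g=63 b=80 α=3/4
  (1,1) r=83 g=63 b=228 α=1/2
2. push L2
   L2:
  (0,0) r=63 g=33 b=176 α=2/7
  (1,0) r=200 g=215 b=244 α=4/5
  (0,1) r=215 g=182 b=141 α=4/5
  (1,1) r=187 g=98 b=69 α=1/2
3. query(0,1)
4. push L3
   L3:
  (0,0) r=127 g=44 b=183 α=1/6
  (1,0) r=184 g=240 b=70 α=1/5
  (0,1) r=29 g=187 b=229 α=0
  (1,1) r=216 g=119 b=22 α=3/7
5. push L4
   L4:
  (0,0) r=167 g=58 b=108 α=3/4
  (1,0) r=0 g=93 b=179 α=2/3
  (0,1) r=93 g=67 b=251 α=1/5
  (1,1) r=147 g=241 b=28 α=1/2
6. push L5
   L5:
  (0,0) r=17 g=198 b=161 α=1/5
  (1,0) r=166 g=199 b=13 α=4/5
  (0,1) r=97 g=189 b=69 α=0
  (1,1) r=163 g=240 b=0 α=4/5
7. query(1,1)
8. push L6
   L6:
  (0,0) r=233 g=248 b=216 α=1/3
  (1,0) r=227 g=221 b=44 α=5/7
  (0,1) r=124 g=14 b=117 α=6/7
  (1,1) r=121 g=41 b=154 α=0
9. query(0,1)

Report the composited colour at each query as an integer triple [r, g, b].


(0,1) stack=L1,L2; from [0,0,0]:
L1 α=3/4: [75/2, 189/4, 60]
L2 α=4/5: [359/2, 3101/20, 624/5]
→ [180, 155, 125]

at x=1,y=1 over L1,L2,L3,L4,L5:
L1 α=1/2: [83/2, 63/2, 114]
L2 α=1/2: [457/4, 259/4, 183/2]
L3 α=3/7: [1105/7, 88, 432/7]
L4 α=1/2: [1067/7, 329/2, 314/7]
L5 α=4/5: [5631/35, 2249/10, 314/35]
rounded: [161, 225, 9]

query (0,1) [L1,L2,L3,L4,L5,L6] — begin 0,0,0
after L1 α=3/4: [75/2, 189/4, 60]
after L2 α=4/5: [359/2, 3101/20, 624/5]
after L3 α=0: [359/2, 3101/20, 624/5]
after L4 α=1/5: [811/5, 3436/25, 3751/25]
after L5 α=0: [811/5, 3436/25, 3751/25]
after L6 α=6/7: [4531/35, 5536/175, 3043/25]
rounded: [129, 32, 122]


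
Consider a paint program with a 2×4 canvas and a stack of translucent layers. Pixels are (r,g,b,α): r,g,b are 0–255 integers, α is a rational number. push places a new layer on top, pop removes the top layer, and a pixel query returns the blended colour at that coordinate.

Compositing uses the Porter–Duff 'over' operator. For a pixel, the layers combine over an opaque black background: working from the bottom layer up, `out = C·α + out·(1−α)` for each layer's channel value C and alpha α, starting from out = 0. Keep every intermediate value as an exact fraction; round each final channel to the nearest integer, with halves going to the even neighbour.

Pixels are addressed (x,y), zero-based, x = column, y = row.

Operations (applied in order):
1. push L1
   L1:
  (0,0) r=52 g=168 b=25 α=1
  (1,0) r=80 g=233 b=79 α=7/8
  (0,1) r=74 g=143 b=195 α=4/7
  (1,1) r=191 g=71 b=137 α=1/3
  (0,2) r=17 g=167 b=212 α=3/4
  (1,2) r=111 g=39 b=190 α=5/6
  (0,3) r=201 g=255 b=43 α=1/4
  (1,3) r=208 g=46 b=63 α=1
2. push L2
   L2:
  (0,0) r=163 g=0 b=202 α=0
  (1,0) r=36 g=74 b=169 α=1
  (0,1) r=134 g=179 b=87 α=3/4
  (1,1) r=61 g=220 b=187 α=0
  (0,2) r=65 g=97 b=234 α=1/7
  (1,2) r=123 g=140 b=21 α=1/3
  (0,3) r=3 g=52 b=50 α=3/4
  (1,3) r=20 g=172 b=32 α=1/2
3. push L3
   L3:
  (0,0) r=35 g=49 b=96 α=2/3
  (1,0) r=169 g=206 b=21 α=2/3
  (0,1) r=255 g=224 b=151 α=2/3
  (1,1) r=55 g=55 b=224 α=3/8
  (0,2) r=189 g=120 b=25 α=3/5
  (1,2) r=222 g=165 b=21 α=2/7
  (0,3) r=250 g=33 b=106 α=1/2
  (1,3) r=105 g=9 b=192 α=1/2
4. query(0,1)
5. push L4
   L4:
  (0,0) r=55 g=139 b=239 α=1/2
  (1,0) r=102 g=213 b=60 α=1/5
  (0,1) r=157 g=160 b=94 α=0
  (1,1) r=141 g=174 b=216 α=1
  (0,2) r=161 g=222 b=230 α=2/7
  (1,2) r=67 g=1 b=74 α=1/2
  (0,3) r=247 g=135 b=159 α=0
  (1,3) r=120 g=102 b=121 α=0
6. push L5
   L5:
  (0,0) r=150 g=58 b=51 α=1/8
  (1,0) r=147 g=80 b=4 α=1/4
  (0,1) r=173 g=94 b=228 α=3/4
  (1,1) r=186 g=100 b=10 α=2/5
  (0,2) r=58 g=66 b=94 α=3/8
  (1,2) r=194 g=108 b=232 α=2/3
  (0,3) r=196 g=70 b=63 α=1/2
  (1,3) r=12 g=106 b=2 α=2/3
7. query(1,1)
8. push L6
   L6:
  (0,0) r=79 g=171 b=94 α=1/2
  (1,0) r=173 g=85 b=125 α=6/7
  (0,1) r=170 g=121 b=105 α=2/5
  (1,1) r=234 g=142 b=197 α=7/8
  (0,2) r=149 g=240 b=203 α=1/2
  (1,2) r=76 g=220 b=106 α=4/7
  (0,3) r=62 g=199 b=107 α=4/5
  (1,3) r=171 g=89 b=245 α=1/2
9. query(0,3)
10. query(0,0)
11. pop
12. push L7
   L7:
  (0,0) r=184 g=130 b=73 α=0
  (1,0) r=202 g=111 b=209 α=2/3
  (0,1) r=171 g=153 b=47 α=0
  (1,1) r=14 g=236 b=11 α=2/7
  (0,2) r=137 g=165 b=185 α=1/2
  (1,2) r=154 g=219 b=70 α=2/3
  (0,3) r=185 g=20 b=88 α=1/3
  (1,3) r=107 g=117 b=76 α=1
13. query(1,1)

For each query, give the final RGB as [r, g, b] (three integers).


(0,1) stack=L1,L2,L3; from [0,0,0]:
after L1 α=4/7: [296/7, 572/7, 780/7]
after L2 α=3/4: [1555/14, 4331/28, 2607/28]
after L3 α=2/3: [8695/42, 5625/28, 11063/84]
rounded: [207, 201, 132]

query (1,1) [L1,L2,L3,L4,L5] — begin 0,0,0
+L1 (α=1/3) → [191/3, 71/3, 137/3]
+L2 (α=0) → [191/3, 71/3, 137/3]
+L3 (α=3/8) → [725/12, 425/12, 2701/24]
+L4 (α=1) → [141, 174, 216]
+L5 (α=2/5) → [159, 722/5, 668/5]
rounded: [159, 144, 134]

at x=0,y=3 over L1,L2,L3,L4,L5,L6:
L1 α=1/4: [201/4, 255/4, 43/4]
L2 α=3/4: [237/16, 879/16, 643/16]
L3 α=1/2: [4237/32, 1407/32, 2339/32]
L4 α=0: [4237/32, 1407/32, 2339/32]
L5 α=1/2: [10509/64, 3647/64, 4355/64]
L6 α=4/5: [26381/320, 54591/320, 31747/320]
= [82, 171, 99]

query (0,0) [L1,L2,L3,L4,L5,L6] — begin 0,0,0
after L1 α=1: [52, 168, 25]
after L2 α=0: [52, 168, 25]
after L3 α=2/3: [122/3, 266/3, 217/3]
after L4 α=1/2: [287/6, 683/6, 467/3]
after L5 α=1/8: [2909/48, 5129/48, 1711/12]
after L6 α=1/2: [6701/96, 13337/96, 2839/24]
= [70, 139, 118]

query (1,1) [L1,L2,L3,L4,L5,L7] — begin 0,0,0
+L1 (α=1/3) → [191/3, 71/3, 137/3]
+L2 (α=0) → [191/3, 71/3, 137/3]
+L3 (α=3/8) → [725/12, 425/12, 2701/24]
+L4 (α=1) → [141, 174, 216]
+L5 (α=2/5) → [159, 722/5, 668/5]
+L7 (α=2/7) → [823/7, 1194/7, 690/7]
rounded: [118, 171, 99]


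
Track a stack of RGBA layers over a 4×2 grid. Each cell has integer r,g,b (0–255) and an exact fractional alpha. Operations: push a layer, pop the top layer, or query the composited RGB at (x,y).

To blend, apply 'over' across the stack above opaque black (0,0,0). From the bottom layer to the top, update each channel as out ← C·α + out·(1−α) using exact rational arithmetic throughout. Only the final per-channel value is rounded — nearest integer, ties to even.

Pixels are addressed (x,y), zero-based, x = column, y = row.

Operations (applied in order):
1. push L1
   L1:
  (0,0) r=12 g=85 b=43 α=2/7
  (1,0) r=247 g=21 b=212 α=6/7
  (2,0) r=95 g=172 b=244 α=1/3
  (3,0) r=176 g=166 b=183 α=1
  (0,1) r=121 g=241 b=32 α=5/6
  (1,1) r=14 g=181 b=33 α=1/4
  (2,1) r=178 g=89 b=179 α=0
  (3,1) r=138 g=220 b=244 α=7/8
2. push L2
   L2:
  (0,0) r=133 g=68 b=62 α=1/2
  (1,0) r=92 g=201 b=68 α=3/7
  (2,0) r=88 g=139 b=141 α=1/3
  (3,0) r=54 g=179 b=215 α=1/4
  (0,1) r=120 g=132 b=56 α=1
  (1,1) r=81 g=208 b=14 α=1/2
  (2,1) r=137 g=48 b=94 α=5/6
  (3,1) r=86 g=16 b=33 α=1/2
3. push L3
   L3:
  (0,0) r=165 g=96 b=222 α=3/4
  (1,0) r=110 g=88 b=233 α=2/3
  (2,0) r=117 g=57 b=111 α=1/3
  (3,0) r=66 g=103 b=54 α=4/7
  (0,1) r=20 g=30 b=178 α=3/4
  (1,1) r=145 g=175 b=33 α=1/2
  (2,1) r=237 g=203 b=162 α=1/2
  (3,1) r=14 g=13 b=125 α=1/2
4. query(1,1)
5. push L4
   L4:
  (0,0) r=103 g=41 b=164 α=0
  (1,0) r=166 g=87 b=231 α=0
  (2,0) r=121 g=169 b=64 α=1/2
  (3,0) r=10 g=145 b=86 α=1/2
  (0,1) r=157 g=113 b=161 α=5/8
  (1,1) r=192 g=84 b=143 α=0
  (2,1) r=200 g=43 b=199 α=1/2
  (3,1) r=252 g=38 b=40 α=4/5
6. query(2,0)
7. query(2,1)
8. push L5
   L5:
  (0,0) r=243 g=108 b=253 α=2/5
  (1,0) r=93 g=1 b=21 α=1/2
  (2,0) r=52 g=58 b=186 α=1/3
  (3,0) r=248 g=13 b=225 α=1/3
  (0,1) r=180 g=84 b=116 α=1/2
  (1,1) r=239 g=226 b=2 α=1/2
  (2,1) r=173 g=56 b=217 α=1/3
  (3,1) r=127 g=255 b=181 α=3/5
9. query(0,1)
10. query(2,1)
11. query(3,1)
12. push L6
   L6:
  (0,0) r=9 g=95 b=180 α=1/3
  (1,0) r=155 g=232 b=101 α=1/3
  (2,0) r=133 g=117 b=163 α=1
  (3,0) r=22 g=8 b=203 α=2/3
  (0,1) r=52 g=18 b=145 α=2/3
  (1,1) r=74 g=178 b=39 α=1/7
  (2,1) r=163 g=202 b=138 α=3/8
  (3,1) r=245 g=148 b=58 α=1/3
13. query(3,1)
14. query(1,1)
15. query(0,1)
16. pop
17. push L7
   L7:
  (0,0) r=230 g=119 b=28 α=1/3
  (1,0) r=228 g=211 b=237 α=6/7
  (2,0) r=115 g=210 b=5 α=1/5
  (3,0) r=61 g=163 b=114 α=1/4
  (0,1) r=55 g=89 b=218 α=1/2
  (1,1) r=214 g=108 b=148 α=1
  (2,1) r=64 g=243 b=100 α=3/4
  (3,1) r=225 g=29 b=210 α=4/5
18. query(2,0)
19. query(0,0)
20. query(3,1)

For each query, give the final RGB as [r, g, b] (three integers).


at x=1,y=1 over L1,L2,L3:
+L1 (α=1/4) → [7/2, 181/4, 33/4]
+L2 (α=1/2) → [169/4, 1013/8, 89/8]
+L3 (α=1/2) → [749/8, 2413/16, 353/16]
→ [94, 151, 22]

(2,0) stack=L1,L2,L3,L4; from [0,0,0]:
+L1 (α=1/3) → [95/3, 172/3, 244/3]
+L2 (α=1/3) → [454/9, 761/9, 911/9]
+L3 (α=1/3) → [1961/27, 2035/27, 2821/27]
+L4 (α=1/2) → [2614/27, 3299/27, 4549/54]
rounded: [97, 122, 84]

at x=2,y=1 over L1,L2,L3,L4:
after L1 α=0: [0, 0, 0]
after L2 α=5/6: [685/6, 40, 235/3]
after L3 α=1/2: [2107/12, 243/2, 721/6]
after L4 α=1/2: [4507/24, 329/4, 1915/12]
= [188, 82, 160]

at x=0,y=1 over L1,L2,L3,L4,L5:
L1 α=5/6: [605/6, 1205/6, 80/3]
L2 α=1: [120, 132, 56]
L3 α=3/4: [45, 111/2, 295/2]
L4 α=5/8: [115, 1463/16, 2495/16]
L5 α=1/2: [295/2, 2807/32, 4351/32]
rounded: [148, 88, 136]

at x=2,y=1 over L1,L2,L3,L4,L5:
after L1 α=0: [0, 0, 0]
after L2 α=5/6: [685/6, 40, 235/3]
after L3 α=1/2: [2107/12, 243/2, 721/6]
after L4 α=1/2: [4507/24, 329/4, 1915/12]
after L5 α=1/3: [6583/36, 147/2, 3217/18]
→ [183, 74, 179]

at x=3,y=1 over L1,L2,L3,L4,L5:
after L1 α=7/8: [483/4, 385/2, 427/2]
after L2 α=1/2: [827/8, 417/4, 493/4]
after L3 α=1/2: [939/16, 469/8, 993/8]
after L4 α=4/5: [17067/80, 337/8, 2273/40]
after L5 α=3/5: [32307/200, 3397/20, 13133/100]
= [162, 170, 131]

(3,1) stack=L1,L2,L3,L4,L5,L6; from [0,0,0]:
L1 α=7/8: [483/4, 385/2, 427/2]
L2 α=1/2: [827/8, 417/4, 493/4]
L3 α=1/2: [939/16, 469/8, 993/8]
L4 α=4/5: [17067/80, 337/8, 2273/40]
L5 α=3/5: [32307/200, 3397/20, 13133/100]
L6 α=1/3: [56807/300, 4877/30, 16033/150]
→ [189, 163, 107]

query (1,1) [L1,L2,L3,L4,L5,L6] — begin 0,0,0
+L1 (α=1/4) → [7/2, 181/4, 33/4]
+L2 (α=1/2) → [169/4, 1013/8, 89/8]
+L3 (α=1/2) → [749/8, 2413/16, 353/16]
+L4 (α=0) → [749/8, 2413/16, 353/16]
+L5 (α=1/2) → [2661/16, 6029/32, 385/32]
+L6 (α=1/7) → [1225/8, 20935/112, 1779/112]
rounded: [153, 187, 16]

(0,1) stack=L1,L2,L3,L4,L5,L6; from [0,0,0]:
+L1 (α=5/6) → [605/6, 1205/6, 80/3]
+L2 (α=1) → [120, 132, 56]
+L3 (α=3/4) → [45, 111/2, 295/2]
+L4 (α=5/8) → [115, 1463/16, 2495/16]
+L5 (α=1/2) → [295/2, 2807/32, 4351/32]
+L6 (α=2/3) → [503/6, 3959/96, 13631/96]
→ [84, 41, 142]

query (2,0) [L1,L2,L3,L4,L5,L7] — begin 0,0,0
+L1 (α=1/3) → [95/3, 172/3, 244/3]
+L2 (α=1/3) → [454/9, 761/9, 911/9]
+L3 (α=1/3) → [1961/27, 2035/27, 2821/27]
+L4 (α=1/2) → [2614/27, 3299/27, 4549/54]
+L5 (α=1/3) → [6632/81, 8164/81, 9571/81]
+L7 (α=1/5) → [35843/405, 49666/405, 38689/405]
rounded: [89, 123, 96]

query (0,0) [L1,L2,L3,L4,L5,L7] — begin 0,0,0
L1 α=2/7: [24/7, 170/7, 86/7]
L2 α=1/2: [955/14, 323/7, 260/7]
L3 α=3/4: [7885/56, 2339/28, 2461/14]
L4 α=0: [7885/56, 2339/28, 2461/14]
L5 α=2/5: [50871/280, 2613/28, 14467/70]
L7 α=1/3: [83071/420, 4279/42, 5149/35]
rounded: [198, 102, 147]

query (3,1) [L1,L2,L3,L4,L5,L7] — begin 0,0,0
+L1 (α=7/8) → [483/4, 385/2, 427/2]
+L2 (α=1/2) → [827/8, 417/4, 493/4]
+L3 (α=1/2) → [939/16, 469/8, 993/8]
+L4 (α=4/5) → [17067/80, 337/8, 2273/40]
+L5 (α=3/5) → [32307/200, 3397/20, 13133/100]
+L7 (α=4/5) → [212307/1000, 5717/100, 97133/500]
rounded: [212, 57, 194]


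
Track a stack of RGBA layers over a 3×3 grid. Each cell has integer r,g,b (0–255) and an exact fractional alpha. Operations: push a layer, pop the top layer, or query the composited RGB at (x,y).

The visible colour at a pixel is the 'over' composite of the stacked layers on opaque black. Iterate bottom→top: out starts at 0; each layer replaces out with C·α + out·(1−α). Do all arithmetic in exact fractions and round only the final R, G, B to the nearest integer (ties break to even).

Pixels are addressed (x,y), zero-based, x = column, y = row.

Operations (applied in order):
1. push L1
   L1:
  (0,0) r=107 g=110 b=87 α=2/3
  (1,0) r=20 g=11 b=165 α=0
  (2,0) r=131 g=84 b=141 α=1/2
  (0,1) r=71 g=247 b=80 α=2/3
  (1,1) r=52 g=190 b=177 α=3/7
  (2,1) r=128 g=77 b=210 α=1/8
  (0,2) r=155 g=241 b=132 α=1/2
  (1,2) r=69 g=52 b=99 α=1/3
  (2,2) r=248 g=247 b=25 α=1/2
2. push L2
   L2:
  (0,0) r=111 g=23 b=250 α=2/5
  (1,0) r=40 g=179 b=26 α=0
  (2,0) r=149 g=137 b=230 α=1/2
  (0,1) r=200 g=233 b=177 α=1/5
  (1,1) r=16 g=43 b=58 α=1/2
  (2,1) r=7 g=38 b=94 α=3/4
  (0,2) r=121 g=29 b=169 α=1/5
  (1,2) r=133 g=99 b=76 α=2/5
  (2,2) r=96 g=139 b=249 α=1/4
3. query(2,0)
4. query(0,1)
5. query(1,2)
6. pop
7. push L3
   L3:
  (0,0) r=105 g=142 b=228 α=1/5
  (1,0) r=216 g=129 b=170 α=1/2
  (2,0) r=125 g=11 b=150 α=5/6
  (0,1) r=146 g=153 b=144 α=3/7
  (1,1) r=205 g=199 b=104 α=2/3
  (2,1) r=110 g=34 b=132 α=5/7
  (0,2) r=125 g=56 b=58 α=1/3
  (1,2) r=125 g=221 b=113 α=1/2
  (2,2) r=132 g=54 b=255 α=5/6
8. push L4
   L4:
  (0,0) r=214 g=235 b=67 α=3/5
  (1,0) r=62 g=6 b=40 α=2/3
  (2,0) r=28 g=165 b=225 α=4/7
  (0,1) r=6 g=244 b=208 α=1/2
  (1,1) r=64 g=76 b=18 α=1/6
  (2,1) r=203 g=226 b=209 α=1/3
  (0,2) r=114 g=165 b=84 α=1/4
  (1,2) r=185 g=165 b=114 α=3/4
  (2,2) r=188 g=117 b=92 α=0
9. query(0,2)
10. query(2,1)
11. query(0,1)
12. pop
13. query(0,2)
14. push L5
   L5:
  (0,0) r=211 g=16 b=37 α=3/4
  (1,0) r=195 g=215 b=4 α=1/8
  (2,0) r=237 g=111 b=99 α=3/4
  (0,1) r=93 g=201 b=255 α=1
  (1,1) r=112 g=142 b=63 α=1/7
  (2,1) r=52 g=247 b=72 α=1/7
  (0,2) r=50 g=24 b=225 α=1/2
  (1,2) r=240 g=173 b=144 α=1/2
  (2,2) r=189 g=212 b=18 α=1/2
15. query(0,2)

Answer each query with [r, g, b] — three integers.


(2,0) stack=L1,L2; from [0,0,0]:
+L1 (α=1/2) → [131/2, 42, 141/2]
+L2 (α=1/2) → [429/4, 179/2, 601/4]
rounded: [107, 90, 150]

(0,1) stack=L1,L2; from [0,0,0]:
+L1 (α=2/3) → [142/3, 494/3, 160/3]
+L2 (α=1/5) → [1168/15, 535/3, 1171/15]
rounded: [78, 178, 78]

at x=1,y=2 over L1,L2:
after L1 α=1/3: [23, 52/3, 33]
after L2 α=2/5: [67, 50, 251/5]
= [67, 50, 50]

at x=0,y=2 over L1,L3,L4:
after L1 α=1/2: [155/2, 241/2, 66]
after L3 α=1/3: [280/3, 99, 190/3]
after L4 α=1/4: [197/2, 231/2, 137/2]
= [98, 116, 68]

(2,1) stack=L1,L3,L4; from [0,0,0]:
+L1 (α=1/8) → [16, 77/8, 105/4]
+L3 (α=5/7) → [582/7, 757/28, 1425/14]
+L4 (α=1/3) → [2585/21, 1307/14, 2888/21]
= [123, 93, 138]

query (0,1) [L1,L3,L4] — begin 0,0,0
+L1 (α=2/3) → [142/3, 494/3, 160/3]
+L3 (α=3/7) → [1882/21, 479/3, 1936/21]
+L4 (α=1/2) → [1004/21, 1211/6, 3152/21]
= [48, 202, 150]

at x=0,y=2 over L1,L3:
after L1 α=1/2: [155/2, 241/2, 66]
after L3 α=1/3: [280/3, 99, 190/3]
→ [93, 99, 63]

query (0,2) [L1,L3,L5] — begin 0,0,0
L1 α=1/2: [155/2, 241/2, 66]
L3 α=1/3: [280/3, 99, 190/3]
L5 α=1/2: [215/3, 123/2, 865/6]
= [72, 62, 144]


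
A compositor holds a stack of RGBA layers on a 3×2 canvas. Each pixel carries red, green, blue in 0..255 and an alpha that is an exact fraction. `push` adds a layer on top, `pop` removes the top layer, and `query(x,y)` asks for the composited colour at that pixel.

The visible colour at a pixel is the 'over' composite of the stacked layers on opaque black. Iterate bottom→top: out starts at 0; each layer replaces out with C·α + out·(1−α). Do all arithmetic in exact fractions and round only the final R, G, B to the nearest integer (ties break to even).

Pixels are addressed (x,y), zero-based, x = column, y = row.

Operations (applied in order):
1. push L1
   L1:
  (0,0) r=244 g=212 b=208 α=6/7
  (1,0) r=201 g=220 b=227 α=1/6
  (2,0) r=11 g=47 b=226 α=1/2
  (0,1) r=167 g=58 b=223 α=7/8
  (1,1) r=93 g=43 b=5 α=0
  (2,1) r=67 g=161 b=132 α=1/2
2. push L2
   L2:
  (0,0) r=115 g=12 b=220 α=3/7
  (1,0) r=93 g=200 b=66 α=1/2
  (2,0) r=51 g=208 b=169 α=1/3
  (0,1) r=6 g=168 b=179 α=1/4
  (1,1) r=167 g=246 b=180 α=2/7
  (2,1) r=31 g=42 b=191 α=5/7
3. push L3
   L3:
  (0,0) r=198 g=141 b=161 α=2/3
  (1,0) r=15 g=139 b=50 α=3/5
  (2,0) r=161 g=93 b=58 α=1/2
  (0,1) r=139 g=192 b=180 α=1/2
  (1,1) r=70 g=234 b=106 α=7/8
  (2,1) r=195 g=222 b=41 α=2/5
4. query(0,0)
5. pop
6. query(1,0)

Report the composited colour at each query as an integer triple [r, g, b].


query (0,0) [L1,L2,L3] — begin 0,0,0
after L1 α=6/7: [1464/7, 1272/7, 1248/7]
after L2 α=3/7: [8271/49, 5340/49, 9612/49]
after L3 α=2/3: [9225/49, 6386/49, 25390/147]
= [188, 130, 173]

at x=1,y=0 over L1,L2:
after L1 α=1/6: [67/2, 110/3, 227/6]
after L2 α=1/2: [253/4, 355/3, 623/12]
rounded: [63, 118, 52]


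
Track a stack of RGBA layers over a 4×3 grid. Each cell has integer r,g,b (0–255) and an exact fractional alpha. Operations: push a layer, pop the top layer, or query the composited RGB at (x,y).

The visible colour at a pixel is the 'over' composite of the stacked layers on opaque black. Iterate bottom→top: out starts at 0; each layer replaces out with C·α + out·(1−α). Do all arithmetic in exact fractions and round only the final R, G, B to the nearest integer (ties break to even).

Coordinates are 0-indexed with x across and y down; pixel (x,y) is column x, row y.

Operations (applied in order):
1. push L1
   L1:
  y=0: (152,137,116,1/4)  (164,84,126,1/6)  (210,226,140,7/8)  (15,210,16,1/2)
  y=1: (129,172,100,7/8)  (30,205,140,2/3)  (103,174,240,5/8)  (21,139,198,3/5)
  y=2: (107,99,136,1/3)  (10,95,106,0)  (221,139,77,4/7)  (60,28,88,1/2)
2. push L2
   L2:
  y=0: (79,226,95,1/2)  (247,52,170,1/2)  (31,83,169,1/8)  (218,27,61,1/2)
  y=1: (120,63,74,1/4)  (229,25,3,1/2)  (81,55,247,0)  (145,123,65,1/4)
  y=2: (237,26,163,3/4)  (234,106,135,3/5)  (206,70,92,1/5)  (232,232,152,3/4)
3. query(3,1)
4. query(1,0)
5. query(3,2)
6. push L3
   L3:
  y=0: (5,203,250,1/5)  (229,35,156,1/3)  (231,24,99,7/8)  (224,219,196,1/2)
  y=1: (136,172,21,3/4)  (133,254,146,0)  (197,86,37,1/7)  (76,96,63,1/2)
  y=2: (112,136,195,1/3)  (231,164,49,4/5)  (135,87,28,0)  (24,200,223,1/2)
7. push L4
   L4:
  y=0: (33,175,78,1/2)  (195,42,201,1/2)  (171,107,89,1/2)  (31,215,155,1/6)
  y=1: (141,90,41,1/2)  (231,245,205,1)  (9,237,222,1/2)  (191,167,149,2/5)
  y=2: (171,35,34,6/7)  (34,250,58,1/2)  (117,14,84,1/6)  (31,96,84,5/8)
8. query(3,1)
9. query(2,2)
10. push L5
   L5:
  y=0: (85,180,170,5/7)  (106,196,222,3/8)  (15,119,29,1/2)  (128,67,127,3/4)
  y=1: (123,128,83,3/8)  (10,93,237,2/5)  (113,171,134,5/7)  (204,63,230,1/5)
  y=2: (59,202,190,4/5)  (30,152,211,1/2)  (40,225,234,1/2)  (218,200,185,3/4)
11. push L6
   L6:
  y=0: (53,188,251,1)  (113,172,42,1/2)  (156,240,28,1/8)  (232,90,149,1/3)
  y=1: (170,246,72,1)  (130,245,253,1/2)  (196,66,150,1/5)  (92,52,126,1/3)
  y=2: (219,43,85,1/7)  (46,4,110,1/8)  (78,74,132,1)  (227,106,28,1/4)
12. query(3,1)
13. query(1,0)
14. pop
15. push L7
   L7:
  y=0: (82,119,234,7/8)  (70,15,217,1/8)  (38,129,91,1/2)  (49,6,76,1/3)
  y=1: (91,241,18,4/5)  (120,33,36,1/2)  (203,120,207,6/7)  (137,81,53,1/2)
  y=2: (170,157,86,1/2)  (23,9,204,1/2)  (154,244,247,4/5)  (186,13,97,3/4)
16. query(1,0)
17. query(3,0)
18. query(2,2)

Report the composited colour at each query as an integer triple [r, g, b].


query (3,1) [L1,L2] — begin 0,0,0
+L1 (α=3/5) → [63/5, 417/5, 594/5]
+L2 (α=1/4) → [457/10, 933/10, 2107/20]
→ [46, 93, 105]

at x=1,y=0 over L1,L2:
+L1 (α=1/6) → [82/3, 14, 21]
+L2 (α=1/2) → [823/6, 33, 191/2]
= [137, 33, 96]

at x=3,y=2 over L1,L2:
after L1 α=1/2: [30, 14, 44]
after L2 α=3/4: [363/2, 355/2, 125]
rounded: [182, 178, 125]

(3,1) stack=L1,L2,L3,L4; from [0,0,0]:
+L1 (α=3/5) → [63/5, 417/5, 594/5]
+L2 (α=1/4) → [457/10, 933/10, 2107/20]
+L3 (α=1/2) → [1217/20, 1893/20, 3367/40]
+L4 (α=2/5) → [11291/100, 12359/100, 22021/200]
= [113, 124, 110]

(2,2) stack=L1,L2,L3,L4; from [0,0,0]:
L1 α=4/7: [884/7, 556/7, 44]
L2 α=1/5: [4978/35, 2714/35, 268/5]
L3 α=0: [4978/35, 2714/35, 268/5]
L4 α=1/6: [5797/42, 1406/21, 176/3]
→ [138, 67, 59]

query (3,1) [L1,L2,L3,L4,L5,L6] — begin 0,0,0
L1 α=3/5: [63/5, 417/5, 594/5]
L2 α=1/4: [457/10, 933/10, 2107/20]
L3 α=1/2: [1217/20, 1893/20, 3367/40]
L4 α=2/5: [11291/100, 12359/100, 22021/200]
L5 α=1/5: [16391/125, 13934/125, 33521/250]
L6 α=1/3: [44282/375, 11456/125, 49271/375]
= [118, 92, 131]

at x=1,y=0 over L1,L2,L3,L4,L5,L6:
after L1 α=1/6: [82/3, 14, 21]
after L2 α=1/2: [823/6, 33, 191/2]
after L3 α=1/3: [1510/9, 101/3, 347/3]
after L4 α=1/2: [3265/18, 227/6, 475/3]
after L5 α=3/8: [22049/144, 4663/48, 4373/24]
after L6 α=1/2: [38321/288, 12919/96, 5381/48]
rounded: [133, 135, 112]

query (1,0) [L1,L2,L3,L4,L5,L7] — begin 0,0,0
after L1 α=1/6: [82/3, 14, 21]
after L2 α=1/2: [823/6, 33, 191/2]
after L3 α=1/3: [1510/9, 101/3, 347/3]
after L4 α=1/2: [3265/18, 227/6, 475/3]
after L5 α=3/8: [22049/144, 4663/48, 4373/24]
after L7 α=1/8: [164423/1152, 33361/384, 35819/192]
→ [143, 87, 187]

(3,0) stack=L1,L2,L3,L4,L5,L7; from [0,0,0]:
L1 α=1/2: [15/2, 105, 8]
L2 α=1/2: [451/4, 66, 69/2]
L3 α=1/2: [1347/8, 285/2, 461/4]
L4 α=1/6: [6983/48, 1855/12, 975/8]
L5 α=3/4: [25415/192, 4267/48, 4023/32]
L7 α=1/3: [30119/288, 4411/72, 5239/48]
rounded: [105, 61, 109]

query (2,2) [L1,L2,L3,L4,L5,L7] — begin 0,0,0
L1 α=4/7: [884/7, 556/7, 44]
L2 α=1/5: [4978/35, 2714/35, 268/5]
L3 α=0: [4978/35, 2714/35, 268/5]
L4 α=1/6: [5797/42, 1406/21, 176/3]
L5 α=1/2: [7477/84, 6131/42, 439/3]
L7 α=4/5: [59221/420, 47123/210, 3403/15]
→ [141, 224, 227]


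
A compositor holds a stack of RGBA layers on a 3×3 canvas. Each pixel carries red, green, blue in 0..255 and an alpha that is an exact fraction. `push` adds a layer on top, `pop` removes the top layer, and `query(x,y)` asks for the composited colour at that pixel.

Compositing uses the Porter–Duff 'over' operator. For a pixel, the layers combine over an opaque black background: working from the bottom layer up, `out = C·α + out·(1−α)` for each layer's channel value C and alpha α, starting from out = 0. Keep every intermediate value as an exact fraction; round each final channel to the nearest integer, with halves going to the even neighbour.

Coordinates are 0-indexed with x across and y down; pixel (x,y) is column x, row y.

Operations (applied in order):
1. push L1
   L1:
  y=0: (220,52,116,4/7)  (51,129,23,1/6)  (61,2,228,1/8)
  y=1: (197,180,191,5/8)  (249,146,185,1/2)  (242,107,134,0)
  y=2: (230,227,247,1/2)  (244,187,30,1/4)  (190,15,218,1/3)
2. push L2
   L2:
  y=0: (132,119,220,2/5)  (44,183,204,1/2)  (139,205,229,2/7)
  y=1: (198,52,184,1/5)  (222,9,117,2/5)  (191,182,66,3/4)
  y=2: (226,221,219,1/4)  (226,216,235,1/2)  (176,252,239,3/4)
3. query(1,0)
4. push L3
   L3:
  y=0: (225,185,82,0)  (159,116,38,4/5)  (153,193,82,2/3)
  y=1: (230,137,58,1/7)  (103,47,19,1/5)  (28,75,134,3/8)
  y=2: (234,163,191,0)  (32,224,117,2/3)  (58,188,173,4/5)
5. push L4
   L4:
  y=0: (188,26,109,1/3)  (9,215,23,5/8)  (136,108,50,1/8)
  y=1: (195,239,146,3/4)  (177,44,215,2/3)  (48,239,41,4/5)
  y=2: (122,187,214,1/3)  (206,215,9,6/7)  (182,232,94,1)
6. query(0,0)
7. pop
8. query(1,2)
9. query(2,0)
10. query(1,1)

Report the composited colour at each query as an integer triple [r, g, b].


query (1,0) [L1,L2] — begin 0,0,0
L1 α=1/6: [17/2, 43/2, 23/6]
L2 α=1/2: [105/4, 409/4, 1247/12]
= [26, 102, 104]

at x=0,y=0 over L1,L2,L3,L4:
L1 α=4/7: [880/7, 208/7, 464/7]
L2 α=2/5: [4488/35, 458/7, 4472/35]
L3 α=0: [4488/35, 458/7, 4472/35]
L4 α=1/3: [15556/105, 366/7, 4253/35]
rounded: [148, 52, 122]

(1,2) stack=L1,L2,L3; from [0,0,0]:
L1 α=1/4: [61, 187/4, 15/2]
L2 α=1/2: [287/2, 1051/8, 485/4]
L3 α=2/3: [415/6, 1545/8, 1421/12]
→ [69, 193, 118]

query (2,0) [L1,L2,L3] — begin 0,0,0
+L1 (α=1/8) → [61/8, 1/4, 57/2]
+L2 (α=2/7) → [2529/56, 235/4, 1201/14]
+L3 (α=2/3) → [6555/56, 593/4, 3497/42]
rounded: [117, 148, 83]

query (1,1) [L1,L2,L3] — begin 0,0,0
L1 α=1/2: [249/2, 73, 185/2]
L2 α=2/5: [327/2, 237/5, 1023/10]
L3 α=1/5: [757/5, 1183/25, 2141/25]
→ [151, 47, 86]


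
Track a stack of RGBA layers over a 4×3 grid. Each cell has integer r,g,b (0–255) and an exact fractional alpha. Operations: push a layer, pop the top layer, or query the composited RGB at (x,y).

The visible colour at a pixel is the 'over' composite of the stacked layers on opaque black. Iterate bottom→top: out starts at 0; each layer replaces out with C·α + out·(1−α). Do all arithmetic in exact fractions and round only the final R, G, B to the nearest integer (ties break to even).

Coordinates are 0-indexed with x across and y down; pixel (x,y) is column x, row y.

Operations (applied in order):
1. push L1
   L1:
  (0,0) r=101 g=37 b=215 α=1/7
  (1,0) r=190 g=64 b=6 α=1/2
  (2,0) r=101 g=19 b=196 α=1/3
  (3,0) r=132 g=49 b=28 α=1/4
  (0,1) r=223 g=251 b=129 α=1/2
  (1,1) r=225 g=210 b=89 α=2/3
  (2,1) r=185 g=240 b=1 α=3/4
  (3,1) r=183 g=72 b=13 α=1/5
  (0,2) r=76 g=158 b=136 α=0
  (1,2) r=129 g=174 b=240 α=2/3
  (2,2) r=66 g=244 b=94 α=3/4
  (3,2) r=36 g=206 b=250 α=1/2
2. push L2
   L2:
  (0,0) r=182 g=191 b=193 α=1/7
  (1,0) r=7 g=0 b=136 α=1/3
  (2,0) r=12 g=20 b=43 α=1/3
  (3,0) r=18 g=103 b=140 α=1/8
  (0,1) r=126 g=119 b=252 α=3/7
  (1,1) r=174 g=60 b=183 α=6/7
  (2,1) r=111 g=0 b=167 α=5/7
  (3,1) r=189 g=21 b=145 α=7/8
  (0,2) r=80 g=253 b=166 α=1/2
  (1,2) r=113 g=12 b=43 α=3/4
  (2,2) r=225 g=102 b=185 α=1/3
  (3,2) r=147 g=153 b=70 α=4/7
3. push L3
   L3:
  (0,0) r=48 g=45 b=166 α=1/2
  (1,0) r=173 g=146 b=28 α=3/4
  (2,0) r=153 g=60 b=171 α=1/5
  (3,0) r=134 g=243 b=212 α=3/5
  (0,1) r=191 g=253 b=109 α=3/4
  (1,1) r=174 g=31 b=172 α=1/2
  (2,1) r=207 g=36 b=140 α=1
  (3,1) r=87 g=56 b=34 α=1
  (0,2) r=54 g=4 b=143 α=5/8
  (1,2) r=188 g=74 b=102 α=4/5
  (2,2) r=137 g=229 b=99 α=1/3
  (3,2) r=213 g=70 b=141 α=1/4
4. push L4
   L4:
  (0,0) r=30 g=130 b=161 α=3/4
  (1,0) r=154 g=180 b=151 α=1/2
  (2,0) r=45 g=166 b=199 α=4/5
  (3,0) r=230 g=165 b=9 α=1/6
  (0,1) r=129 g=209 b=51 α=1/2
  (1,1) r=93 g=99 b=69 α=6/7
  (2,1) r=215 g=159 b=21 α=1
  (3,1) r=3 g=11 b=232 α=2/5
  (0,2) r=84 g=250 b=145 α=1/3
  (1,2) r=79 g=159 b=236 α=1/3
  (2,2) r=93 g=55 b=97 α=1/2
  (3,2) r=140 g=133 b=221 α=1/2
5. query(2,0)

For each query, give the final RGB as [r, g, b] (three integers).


(2,0) stack=L1,L2,L3,L4; from [0,0,0]:
L1 α=1/3: [101/3, 19/3, 196/3]
L2 α=1/3: [238/9, 98/9, 521/9]
L3 α=1/5: [2329/45, 932/45, 3623/45]
L4 α=4/5: [10429/225, 30812/225, 39443/225]
rounded: [46, 137, 175]


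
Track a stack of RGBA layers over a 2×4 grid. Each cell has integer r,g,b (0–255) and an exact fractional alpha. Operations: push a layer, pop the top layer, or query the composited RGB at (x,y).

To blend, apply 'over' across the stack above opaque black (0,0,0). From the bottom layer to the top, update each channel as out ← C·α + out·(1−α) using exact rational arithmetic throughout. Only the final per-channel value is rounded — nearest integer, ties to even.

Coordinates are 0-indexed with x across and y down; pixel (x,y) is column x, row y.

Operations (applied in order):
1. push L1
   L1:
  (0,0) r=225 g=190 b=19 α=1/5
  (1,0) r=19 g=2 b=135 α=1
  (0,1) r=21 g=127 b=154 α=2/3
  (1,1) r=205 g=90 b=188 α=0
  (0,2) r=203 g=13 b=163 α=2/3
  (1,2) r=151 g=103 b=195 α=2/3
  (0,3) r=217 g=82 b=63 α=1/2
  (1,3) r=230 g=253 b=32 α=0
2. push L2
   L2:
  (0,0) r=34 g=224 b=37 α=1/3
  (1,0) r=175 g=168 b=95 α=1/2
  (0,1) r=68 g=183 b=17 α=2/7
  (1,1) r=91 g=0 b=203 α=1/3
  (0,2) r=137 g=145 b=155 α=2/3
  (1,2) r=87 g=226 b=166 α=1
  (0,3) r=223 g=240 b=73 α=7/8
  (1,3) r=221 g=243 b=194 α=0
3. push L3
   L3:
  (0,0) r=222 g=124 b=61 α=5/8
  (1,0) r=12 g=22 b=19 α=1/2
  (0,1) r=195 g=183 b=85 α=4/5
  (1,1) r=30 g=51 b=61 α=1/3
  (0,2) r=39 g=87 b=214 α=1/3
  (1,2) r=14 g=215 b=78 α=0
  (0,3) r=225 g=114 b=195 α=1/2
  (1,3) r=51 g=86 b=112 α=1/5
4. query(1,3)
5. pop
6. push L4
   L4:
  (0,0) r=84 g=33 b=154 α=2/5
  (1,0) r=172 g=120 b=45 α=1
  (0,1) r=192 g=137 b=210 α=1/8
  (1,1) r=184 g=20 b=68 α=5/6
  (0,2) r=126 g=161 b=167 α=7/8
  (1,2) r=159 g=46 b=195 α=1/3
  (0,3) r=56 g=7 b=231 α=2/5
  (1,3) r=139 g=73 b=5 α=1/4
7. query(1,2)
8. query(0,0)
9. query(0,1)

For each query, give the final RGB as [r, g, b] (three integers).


(1,3) stack=L1,L2,L3; from [0,0,0]:
L1 α=0: [0, 0, 0]
L2 α=0: [0, 0, 0]
L3 α=1/5: [51/5, 86/5, 112/5]
= [10, 17, 22]

at x=1,y=2 over L1,L2,L4:
after L1 α=2/3: [302/3, 206/3, 130]
after L2 α=1: [87, 226, 166]
after L4 α=1/3: [111, 166, 527/3]
rounded: [111, 166, 176]

(0,0) stack=L1,L2,L4; from [0,0,0]:
after L1 α=1/5: [45, 38, 19/5]
after L2 α=1/3: [124/3, 100, 223/15]
after L4 α=2/5: [292/5, 366/5, 1763/25]
→ [58, 73, 71]

(0,1) stack=L1,L2,L4; from [0,0,0]:
after L1 α=2/3: [14, 254/3, 308/3]
after L2 α=2/7: [206/7, 2368/21, 1642/21]
after L4 α=1/8: [199/4, 2779/24, 284/3]
= [50, 116, 95]


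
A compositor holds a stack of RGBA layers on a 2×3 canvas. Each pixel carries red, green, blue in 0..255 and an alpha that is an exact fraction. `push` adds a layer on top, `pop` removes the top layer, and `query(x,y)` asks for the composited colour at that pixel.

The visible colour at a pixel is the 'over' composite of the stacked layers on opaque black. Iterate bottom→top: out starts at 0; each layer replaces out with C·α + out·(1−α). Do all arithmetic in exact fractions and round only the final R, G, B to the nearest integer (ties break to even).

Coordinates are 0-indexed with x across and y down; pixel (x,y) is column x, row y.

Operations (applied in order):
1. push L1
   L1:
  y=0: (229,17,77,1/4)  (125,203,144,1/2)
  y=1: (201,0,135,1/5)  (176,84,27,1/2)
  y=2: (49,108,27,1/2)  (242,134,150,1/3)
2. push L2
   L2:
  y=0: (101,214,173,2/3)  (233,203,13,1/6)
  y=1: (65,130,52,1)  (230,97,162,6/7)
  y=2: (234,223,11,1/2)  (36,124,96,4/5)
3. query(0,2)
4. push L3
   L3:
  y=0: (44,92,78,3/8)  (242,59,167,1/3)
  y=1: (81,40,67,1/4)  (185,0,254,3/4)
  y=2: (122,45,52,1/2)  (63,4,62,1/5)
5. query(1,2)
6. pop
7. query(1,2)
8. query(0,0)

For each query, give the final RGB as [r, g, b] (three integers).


at x=0,y=2 over L1,L2:
L1 α=1/2: [49/2, 54, 27/2]
L2 α=1/2: [517/4, 277/2, 49/4]
→ [129, 138, 12]

query (1,2) [L1,L2,L3] — begin 0,0,0
+L1 (α=1/3) → [242/3, 134/3, 50]
+L2 (α=4/5) → [674/15, 1622/15, 434/5]
+L3 (α=1/5) → [3641/75, 6548/75, 2046/25]
= [49, 87, 82]

query (1,2) [L1,L2] — begin 0,0,0
after L1 α=1/3: [242/3, 134/3, 50]
after L2 α=4/5: [674/15, 1622/15, 434/5]
= [45, 108, 87]

query (0,0) [L1,L2] — begin 0,0,0
+L1 (α=1/4) → [229/4, 17/4, 77/4]
+L2 (α=2/3) → [1037/12, 1729/12, 487/4]
= [86, 144, 122]


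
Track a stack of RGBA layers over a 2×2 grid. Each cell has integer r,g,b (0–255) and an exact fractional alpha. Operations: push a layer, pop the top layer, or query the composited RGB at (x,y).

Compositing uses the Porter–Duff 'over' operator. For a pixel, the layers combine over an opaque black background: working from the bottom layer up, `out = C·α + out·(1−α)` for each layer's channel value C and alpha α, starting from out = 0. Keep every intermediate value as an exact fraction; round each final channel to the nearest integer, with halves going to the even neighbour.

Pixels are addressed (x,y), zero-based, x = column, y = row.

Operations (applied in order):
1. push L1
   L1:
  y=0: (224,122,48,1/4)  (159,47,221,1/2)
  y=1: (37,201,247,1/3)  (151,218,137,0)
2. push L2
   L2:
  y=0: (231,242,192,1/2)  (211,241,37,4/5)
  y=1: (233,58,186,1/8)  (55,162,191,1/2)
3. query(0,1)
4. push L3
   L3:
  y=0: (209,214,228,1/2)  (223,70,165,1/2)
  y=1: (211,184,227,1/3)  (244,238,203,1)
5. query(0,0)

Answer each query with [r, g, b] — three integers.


query (0,1) [L1,L2] — begin 0,0,0
after L1 α=1/3: [37/3, 67, 247/3]
after L2 α=1/8: [479/12, 527/8, 2287/24]
→ [40, 66, 95]

at x=0,y=0 over L1,L2,L3:
after L1 α=1/4: [56, 61/2, 12]
after L2 α=1/2: [287/2, 545/4, 102]
after L3 α=1/2: [705/4, 1401/8, 165]
= [176, 175, 165]
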